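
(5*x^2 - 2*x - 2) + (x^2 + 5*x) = 6*x^2 + 3*x - 2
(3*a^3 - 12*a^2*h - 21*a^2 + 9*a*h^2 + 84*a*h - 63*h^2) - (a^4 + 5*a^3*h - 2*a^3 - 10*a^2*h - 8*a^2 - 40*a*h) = -a^4 - 5*a^3*h + 5*a^3 - 2*a^2*h - 13*a^2 + 9*a*h^2 + 124*a*h - 63*h^2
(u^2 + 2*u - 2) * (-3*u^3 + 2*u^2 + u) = -3*u^5 - 4*u^4 + 11*u^3 - 2*u^2 - 2*u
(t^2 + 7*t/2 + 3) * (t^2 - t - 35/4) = t^4 + 5*t^3/2 - 37*t^2/4 - 269*t/8 - 105/4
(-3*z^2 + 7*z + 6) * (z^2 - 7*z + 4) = -3*z^4 + 28*z^3 - 55*z^2 - 14*z + 24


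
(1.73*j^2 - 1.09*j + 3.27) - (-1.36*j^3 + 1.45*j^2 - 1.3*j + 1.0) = 1.36*j^3 + 0.28*j^2 + 0.21*j + 2.27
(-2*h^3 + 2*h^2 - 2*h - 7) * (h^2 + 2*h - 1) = -2*h^5 - 2*h^4 + 4*h^3 - 13*h^2 - 12*h + 7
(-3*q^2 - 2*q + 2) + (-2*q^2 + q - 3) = -5*q^2 - q - 1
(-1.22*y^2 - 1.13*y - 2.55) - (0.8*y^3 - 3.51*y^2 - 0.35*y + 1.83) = -0.8*y^3 + 2.29*y^2 - 0.78*y - 4.38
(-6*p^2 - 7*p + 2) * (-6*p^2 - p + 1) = 36*p^4 + 48*p^3 - 11*p^2 - 9*p + 2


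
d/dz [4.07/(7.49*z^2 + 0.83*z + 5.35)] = (-60.9686*z - 3.3781)/(7.49*z^2 + 0.83*z + 5.35)^2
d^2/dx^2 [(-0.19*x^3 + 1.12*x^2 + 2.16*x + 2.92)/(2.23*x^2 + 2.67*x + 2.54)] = (8.88178419700125e-16*x^5 + 7.105427357601e-15*x^4 + 7.589158*x^3 + 41.330532*x^2 + 23.5529759999999*x - 6.29194400000001)/(11.089567*x^6 + 39.832929*x^5 + 85.585839*x^4 + 109.774647*x^3 + 97.483422*x^2 + 51.677316*x + 16.387064)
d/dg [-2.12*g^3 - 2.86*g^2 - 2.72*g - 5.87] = -6.36*g^2 - 5.72*g - 2.72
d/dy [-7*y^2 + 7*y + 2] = 7 - 14*y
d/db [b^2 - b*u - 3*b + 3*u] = 2*b - u - 3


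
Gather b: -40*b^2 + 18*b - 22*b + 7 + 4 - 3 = -40*b^2 - 4*b + 8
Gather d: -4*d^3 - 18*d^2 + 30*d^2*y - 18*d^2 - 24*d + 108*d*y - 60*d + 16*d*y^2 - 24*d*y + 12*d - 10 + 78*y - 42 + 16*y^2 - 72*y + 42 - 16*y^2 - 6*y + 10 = -4*d^3 + d^2*(30*y - 36) + d*(16*y^2 + 84*y - 72)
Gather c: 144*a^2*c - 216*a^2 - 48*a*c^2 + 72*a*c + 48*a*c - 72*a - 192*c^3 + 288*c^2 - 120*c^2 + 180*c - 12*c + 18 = -216*a^2 - 72*a - 192*c^3 + c^2*(168 - 48*a) + c*(144*a^2 + 120*a + 168) + 18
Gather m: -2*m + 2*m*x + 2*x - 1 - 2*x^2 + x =m*(2*x - 2) - 2*x^2 + 3*x - 1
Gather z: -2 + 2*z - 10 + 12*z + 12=14*z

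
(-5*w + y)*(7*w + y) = -35*w^2 + 2*w*y + y^2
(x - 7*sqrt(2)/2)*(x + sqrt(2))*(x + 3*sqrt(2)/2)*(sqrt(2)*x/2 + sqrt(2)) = sqrt(2)*x^4/2 - x^3 + sqrt(2)*x^3 - 29*sqrt(2)*x^2/4 - 2*x^2 - 29*sqrt(2)*x/2 - 21*x/2 - 21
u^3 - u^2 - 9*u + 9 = (u - 3)*(u - 1)*(u + 3)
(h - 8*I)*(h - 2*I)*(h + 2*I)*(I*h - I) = I*h^4 + 8*h^3 - I*h^3 - 8*h^2 + 4*I*h^2 + 32*h - 4*I*h - 32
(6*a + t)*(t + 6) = 6*a*t + 36*a + t^2 + 6*t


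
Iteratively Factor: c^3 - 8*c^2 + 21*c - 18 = (c - 3)*(c^2 - 5*c + 6) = (c - 3)*(c - 2)*(c - 3)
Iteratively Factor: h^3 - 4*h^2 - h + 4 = (h - 1)*(h^2 - 3*h - 4) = (h - 1)*(h + 1)*(h - 4)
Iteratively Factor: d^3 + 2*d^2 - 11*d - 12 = (d - 3)*(d^2 + 5*d + 4) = (d - 3)*(d + 1)*(d + 4)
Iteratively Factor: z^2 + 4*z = (z)*(z + 4)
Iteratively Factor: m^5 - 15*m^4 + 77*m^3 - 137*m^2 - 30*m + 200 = (m - 2)*(m^4 - 13*m^3 + 51*m^2 - 35*m - 100) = (m - 5)*(m - 2)*(m^3 - 8*m^2 + 11*m + 20) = (m - 5)^2*(m - 2)*(m^2 - 3*m - 4) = (m - 5)^2*(m - 2)*(m + 1)*(m - 4)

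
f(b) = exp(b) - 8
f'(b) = exp(b)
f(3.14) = 15.10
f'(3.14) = 23.10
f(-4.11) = -7.98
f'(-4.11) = 0.02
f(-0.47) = -7.37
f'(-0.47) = 0.63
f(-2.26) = -7.90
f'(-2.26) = 0.10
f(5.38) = 209.02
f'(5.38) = 217.02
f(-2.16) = -7.88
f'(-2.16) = 0.12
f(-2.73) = -7.93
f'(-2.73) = 0.07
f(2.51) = 4.30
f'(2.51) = 12.30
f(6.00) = 395.43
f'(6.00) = 403.43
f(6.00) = 395.43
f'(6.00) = 403.43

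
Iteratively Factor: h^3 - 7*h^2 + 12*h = (h - 3)*(h^2 - 4*h) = h*(h - 3)*(h - 4)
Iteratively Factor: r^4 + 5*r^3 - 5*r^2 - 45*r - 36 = (r + 3)*(r^3 + 2*r^2 - 11*r - 12) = (r - 3)*(r + 3)*(r^2 + 5*r + 4) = (r - 3)*(r + 3)*(r + 4)*(r + 1)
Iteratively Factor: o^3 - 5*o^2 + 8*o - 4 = (o - 2)*(o^2 - 3*o + 2) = (o - 2)*(o - 1)*(o - 2)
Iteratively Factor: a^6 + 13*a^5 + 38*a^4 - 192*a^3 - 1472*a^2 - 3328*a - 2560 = (a + 4)*(a^5 + 9*a^4 + 2*a^3 - 200*a^2 - 672*a - 640) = (a - 5)*(a + 4)*(a^4 + 14*a^3 + 72*a^2 + 160*a + 128) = (a - 5)*(a + 4)^2*(a^3 + 10*a^2 + 32*a + 32) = (a - 5)*(a + 4)^3*(a^2 + 6*a + 8) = (a - 5)*(a + 4)^4*(a + 2)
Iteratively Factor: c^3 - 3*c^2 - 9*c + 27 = (c - 3)*(c^2 - 9) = (c - 3)*(c + 3)*(c - 3)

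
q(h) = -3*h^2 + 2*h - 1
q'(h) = 2 - 6*h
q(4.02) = -41.44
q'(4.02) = -22.12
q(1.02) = -2.08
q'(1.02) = -4.12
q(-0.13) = -1.31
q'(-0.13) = 2.78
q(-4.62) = -74.27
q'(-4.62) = 29.72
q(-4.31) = -65.35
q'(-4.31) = 27.86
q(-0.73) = -4.06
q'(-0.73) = 6.38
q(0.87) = -1.53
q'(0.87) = -3.22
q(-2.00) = -17.00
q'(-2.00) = 14.00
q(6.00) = -97.00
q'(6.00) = -34.00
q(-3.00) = -34.00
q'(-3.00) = 20.00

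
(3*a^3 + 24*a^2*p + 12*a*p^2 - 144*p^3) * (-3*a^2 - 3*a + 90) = -9*a^5 - 72*a^4*p - 9*a^4 - 36*a^3*p^2 - 72*a^3*p + 270*a^3 + 432*a^2*p^3 - 36*a^2*p^2 + 2160*a^2*p + 432*a*p^3 + 1080*a*p^2 - 12960*p^3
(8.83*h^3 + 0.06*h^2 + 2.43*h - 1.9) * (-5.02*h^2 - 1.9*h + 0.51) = -44.3266*h^5 - 17.0782*h^4 - 7.8093*h^3 + 4.9516*h^2 + 4.8493*h - 0.969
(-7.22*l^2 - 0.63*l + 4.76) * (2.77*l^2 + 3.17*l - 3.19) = -19.9994*l^4 - 24.6325*l^3 + 34.2199*l^2 + 17.0989*l - 15.1844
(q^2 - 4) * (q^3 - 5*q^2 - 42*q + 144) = q^5 - 5*q^4 - 46*q^3 + 164*q^2 + 168*q - 576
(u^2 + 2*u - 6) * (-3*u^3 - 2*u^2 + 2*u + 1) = -3*u^5 - 8*u^4 + 16*u^3 + 17*u^2 - 10*u - 6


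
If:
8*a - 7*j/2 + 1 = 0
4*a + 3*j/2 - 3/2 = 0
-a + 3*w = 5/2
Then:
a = 15/104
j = 8/13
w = 275/312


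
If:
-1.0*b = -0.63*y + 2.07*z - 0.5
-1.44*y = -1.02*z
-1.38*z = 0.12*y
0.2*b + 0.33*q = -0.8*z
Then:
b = 0.50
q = -0.30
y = 0.00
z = 0.00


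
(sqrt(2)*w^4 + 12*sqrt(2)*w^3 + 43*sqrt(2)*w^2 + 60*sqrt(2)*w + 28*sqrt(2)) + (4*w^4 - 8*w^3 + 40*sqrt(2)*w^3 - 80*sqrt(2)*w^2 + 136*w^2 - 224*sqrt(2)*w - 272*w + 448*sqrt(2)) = sqrt(2)*w^4 + 4*w^4 - 8*w^3 + 52*sqrt(2)*w^3 - 37*sqrt(2)*w^2 + 136*w^2 - 272*w - 164*sqrt(2)*w + 476*sqrt(2)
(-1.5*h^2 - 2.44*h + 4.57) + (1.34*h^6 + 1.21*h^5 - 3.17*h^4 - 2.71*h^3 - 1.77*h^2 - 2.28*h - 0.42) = 1.34*h^6 + 1.21*h^5 - 3.17*h^4 - 2.71*h^3 - 3.27*h^2 - 4.72*h + 4.15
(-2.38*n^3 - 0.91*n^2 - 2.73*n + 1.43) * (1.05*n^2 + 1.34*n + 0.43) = -2.499*n^5 - 4.1447*n^4 - 5.1093*n^3 - 2.548*n^2 + 0.7423*n + 0.6149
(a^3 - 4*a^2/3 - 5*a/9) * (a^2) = a^5 - 4*a^4/3 - 5*a^3/9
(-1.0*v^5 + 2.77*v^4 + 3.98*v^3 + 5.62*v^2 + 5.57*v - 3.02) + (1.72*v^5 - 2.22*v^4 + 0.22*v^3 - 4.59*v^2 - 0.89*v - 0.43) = 0.72*v^5 + 0.55*v^4 + 4.2*v^3 + 1.03*v^2 + 4.68*v - 3.45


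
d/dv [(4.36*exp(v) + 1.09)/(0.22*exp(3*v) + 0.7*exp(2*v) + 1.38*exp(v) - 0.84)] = (-(4.36*exp(v) + 1.09)*(0.66*exp(2*v) + 1.4*exp(v) + 1.38) + 0.9592*exp(3*v) + 3.052*exp(2*v) + 6.0168*exp(v) - 3.6624)*exp(v)/(0.22*exp(3*v) + 0.7*exp(2*v) + 1.38*exp(v) - 0.84)^2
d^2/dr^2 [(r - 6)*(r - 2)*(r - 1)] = 6*r - 18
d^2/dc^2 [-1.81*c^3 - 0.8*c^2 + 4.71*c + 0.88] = -10.86*c - 1.6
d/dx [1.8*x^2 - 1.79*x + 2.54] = 3.6*x - 1.79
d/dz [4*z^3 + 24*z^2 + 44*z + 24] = 12*z^2 + 48*z + 44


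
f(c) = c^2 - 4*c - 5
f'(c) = 2*c - 4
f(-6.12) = 56.93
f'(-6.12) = -16.24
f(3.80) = -5.76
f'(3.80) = 3.60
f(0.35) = -6.28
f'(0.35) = -3.30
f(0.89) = -7.77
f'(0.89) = -2.22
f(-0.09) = -4.63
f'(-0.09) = -4.18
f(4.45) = -3.00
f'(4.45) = 4.90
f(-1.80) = 5.44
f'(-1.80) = -7.60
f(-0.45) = -3.00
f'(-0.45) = -4.90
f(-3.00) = 16.00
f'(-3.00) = -10.00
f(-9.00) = 112.00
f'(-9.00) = -22.00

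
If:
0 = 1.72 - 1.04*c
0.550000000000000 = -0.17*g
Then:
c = 1.65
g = -3.24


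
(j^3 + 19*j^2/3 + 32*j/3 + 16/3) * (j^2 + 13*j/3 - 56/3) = j^5 + 32*j^4/3 + 175*j^3/9 - 200*j^2/3 - 176*j - 896/9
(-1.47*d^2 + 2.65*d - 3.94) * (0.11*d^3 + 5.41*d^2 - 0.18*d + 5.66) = -0.1617*d^5 - 7.6612*d^4 + 14.1677*d^3 - 30.1126*d^2 + 15.7082*d - 22.3004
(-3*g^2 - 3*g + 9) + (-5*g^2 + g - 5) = -8*g^2 - 2*g + 4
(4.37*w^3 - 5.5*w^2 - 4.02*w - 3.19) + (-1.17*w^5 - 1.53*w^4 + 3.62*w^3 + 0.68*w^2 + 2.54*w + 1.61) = -1.17*w^5 - 1.53*w^4 + 7.99*w^3 - 4.82*w^2 - 1.48*w - 1.58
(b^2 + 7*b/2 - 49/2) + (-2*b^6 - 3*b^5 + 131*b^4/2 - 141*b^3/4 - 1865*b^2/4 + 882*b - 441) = -2*b^6 - 3*b^5 + 131*b^4/2 - 141*b^3/4 - 1861*b^2/4 + 1771*b/2 - 931/2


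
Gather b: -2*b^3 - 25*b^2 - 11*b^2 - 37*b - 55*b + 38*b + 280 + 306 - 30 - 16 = -2*b^3 - 36*b^2 - 54*b + 540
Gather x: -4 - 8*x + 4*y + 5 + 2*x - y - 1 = -6*x + 3*y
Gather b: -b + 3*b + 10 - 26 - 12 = 2*b - 28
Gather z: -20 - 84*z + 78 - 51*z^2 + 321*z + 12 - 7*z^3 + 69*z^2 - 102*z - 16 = -7*z^3 + 18*z^2 + 135*z + 54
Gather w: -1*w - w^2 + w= -w^2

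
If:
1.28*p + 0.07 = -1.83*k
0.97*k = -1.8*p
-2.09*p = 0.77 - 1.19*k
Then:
No Solution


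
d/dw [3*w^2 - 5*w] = 6*w - 5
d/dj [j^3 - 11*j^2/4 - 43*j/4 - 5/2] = 3*j^2 - 11*j/2 - 43/4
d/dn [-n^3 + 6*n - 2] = 6 - 3*n^2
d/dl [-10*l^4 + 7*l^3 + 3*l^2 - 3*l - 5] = -40*l^3 + 21*l^2 + 6*l - 3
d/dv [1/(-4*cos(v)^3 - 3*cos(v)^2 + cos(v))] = (-12*sin(v) + sin(v)/cos(v)^2 - 6*tan(v))/((cos(v) + 1)^2*(4*cos(v) - 1)^2)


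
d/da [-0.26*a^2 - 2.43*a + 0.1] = -0.52*a - 2.43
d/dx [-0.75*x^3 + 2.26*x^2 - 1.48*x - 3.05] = -2.25*x^2 + 4.52*x - 1.48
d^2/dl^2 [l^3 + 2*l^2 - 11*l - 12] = 6*l + 4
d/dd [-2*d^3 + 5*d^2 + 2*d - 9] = -6*d^2 + 10*d + 2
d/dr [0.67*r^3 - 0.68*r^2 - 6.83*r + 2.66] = 2.01*r^2 - 1.36*r - 6.83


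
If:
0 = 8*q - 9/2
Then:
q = 9/16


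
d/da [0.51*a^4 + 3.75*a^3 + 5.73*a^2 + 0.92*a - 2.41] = 2.04*a^3 + 11.25*a^2 + 11.46*a + 0.92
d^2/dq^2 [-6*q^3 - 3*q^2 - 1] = -36*q - 6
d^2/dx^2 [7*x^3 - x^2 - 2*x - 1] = 42*x - 2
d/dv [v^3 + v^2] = v*(3*v + 2)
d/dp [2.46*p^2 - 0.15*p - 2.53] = 4.92*p - 0.15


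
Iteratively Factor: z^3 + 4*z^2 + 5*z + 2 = (z + 1)*(z^2 + 3*z + 2) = (z + 1)*(z + 2)*(z + 1)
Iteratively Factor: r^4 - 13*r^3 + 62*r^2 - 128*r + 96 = (r - 4)*(r^3 - 9*r^2 + 26*r - 24) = (r - 4)^2*(r^2 - 5*r + 6) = (r - 4)^2*(r - 2)*(r - 3)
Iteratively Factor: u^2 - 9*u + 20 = (u - 4)*(u - 5)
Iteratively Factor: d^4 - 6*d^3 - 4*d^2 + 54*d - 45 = (d - 1)*(d^3 - 5*d^2 - 9*d + 45) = (d - 3)*(d - 1)*(d^2 - 2*d - 15) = (d - 3)*(d - 1)*(d + 3)*(d - 5)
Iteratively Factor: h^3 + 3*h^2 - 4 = (h - 1)*(h^2 + 4*h + 4) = (h - 1)*(h + 2)*(h + 2)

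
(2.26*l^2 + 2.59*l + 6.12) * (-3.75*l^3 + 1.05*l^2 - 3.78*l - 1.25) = -8.475*l^5 - 7.3395*l^4 - 28.7733*l^3 - 6.1892*l^2 - 26.3711*l - 7.65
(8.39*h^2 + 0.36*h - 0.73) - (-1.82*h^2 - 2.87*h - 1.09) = 10.21*h^2 + 3.23*h + 0.36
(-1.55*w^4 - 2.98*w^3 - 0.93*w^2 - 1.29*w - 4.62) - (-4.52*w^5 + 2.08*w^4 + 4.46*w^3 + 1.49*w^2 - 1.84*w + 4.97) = 4.52*w^5 - 3.63*w^4 - 7.44*w^3 - 2.42*w^2 + 0.55*w - 9.59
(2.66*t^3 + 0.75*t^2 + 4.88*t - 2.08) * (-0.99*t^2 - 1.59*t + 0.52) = -2.6334*t^5 - 4.9719*t^4 - 4.6405*t^3 - 5.31*t^2 + 5.8448*t - 1.0816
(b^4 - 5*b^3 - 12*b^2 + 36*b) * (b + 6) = b^5 + b^4 - 42*b^3 - 36*b^2 + 216*b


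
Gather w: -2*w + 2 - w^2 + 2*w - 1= 1 - w^2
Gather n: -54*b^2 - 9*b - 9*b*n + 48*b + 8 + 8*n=-54*b^2 + 39*b + n*(8 - 9*b) + 8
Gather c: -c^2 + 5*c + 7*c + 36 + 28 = -c^2 + 12*c + 64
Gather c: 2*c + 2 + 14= 2*c + 16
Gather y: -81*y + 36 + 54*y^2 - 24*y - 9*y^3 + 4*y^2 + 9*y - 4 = -9*y^3 + 58*y^2 - 96*y + 32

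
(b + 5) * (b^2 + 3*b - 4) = b^3 + 8*b^2 + 11*b - 20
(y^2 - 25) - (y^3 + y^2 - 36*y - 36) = -y^3 + 36*y + 11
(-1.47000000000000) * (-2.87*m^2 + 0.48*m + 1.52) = 4.2189*m^2 - 0.7056*m - 2.2344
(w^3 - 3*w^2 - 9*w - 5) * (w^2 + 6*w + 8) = w^5 + 3*w^4 - 19*w^3 - 83*w^2 - 102*w - 40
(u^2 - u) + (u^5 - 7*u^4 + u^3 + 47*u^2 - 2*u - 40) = u^5 - 7*u^4 + u^3 + 48*u^2 - 3*u - 40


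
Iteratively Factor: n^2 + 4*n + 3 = (n + 1)*(n + 3)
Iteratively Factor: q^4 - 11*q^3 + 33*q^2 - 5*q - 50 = (q - 2)*(q^3 - 9*q^2 + 15*q + 25) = (q - 5)*(q - 2)*(q^2 - 4*q - 5) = (q - 5)^2*(q - 2)*(q + 1)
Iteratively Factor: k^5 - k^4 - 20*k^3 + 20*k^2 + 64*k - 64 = (k + 2)*(k^4 - 3*k^3 - 14*k^2 + 48*k - 32) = (k - 4)*(k + 2)*(k^3 + k^2 - 10*k + 8) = (k - 4)*(k - 2)*(k + 2)*(k^2 + 3*k - 4) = (k - 4)*(k - 2)*(k - 1)*(k + 2)*(k + 4)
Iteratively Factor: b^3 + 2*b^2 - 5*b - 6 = (b + 3)*(b^2 - b - 2) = (b - 2)*(b + 3)*(b + 1)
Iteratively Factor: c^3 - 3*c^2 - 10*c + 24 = (c - 4)*(c^2 + c - 6) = (c - 4)*(c - 2)*(c + 3)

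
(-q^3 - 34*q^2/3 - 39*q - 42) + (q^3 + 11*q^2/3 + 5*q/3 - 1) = -23*q^2/3 - 112*q/3 - 43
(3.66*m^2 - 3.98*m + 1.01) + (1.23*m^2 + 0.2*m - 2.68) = 4.89*m^2 - 3.78*m - 1.67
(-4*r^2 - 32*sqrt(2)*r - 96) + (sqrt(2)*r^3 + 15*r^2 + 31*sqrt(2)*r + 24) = sqrt(2)*r^3 + 11*r^2 - sqrt(2)*r - 72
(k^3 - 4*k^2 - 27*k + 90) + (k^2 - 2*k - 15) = k^3 - 3*k^2 - 29*k + 75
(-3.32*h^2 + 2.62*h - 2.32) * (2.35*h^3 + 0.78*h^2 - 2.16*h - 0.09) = -7.802*h^5 + 3.5674*h^4 + 3.7628*h^3 - 7.17*h^2 + 4.7754*h + 0.2088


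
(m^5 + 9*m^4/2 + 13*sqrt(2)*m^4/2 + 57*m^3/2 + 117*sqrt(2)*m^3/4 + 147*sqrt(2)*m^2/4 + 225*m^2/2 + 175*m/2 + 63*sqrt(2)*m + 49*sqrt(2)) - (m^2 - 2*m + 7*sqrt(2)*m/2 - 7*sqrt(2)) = m^5 + 9*m^4/2 + 13*sqrt(2)*m^4/2 + 57*m^3/2 + 117*sqrt(2)*m^3/4 + 147*sqrt(2)*m^2/4 + 223*m^2/2 + 119*sqrt(2)*m/2 + 179*m/2 + 56*sqrt(2)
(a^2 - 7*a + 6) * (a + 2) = a^3 - 5*a^2 - 8*a + 12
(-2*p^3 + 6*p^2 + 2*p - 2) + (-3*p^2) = -2*p^3 + 3*p^2 + 2*p - 2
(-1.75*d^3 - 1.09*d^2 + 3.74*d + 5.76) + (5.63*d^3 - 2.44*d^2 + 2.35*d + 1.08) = 3.88*d^3 - 3.53*d^2 + 6.09*d + 6.84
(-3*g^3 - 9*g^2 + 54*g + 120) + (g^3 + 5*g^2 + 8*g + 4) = -2*g^3 - 4*g^2 + 62*g + 124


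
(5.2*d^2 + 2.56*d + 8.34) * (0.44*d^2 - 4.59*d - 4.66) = 2.288*d^4 - 22.7416*d^3 - 32.3128*d^2 - 50.2102*d - 38.8644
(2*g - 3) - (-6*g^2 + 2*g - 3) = 6*g^2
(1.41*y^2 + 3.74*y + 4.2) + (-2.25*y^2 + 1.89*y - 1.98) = -0.84*y^2 + 5.63*y + 2.22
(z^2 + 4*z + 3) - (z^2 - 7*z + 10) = 11*z - 7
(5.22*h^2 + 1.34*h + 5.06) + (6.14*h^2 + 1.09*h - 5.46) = 11.36*h^2 + 2.43*h - 0.4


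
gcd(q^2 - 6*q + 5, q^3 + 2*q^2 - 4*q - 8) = 1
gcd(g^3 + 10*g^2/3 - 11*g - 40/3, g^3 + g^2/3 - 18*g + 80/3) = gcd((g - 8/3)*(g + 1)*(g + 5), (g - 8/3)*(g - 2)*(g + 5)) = g^2 + 7*g/3 - 40/3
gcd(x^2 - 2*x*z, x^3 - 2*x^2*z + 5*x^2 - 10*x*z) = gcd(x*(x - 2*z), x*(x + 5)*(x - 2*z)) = x^2 - 2*x*z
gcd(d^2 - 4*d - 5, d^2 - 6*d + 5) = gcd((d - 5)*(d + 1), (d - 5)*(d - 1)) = d - 5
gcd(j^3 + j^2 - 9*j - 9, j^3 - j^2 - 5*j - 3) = j^2 - 2*j - 3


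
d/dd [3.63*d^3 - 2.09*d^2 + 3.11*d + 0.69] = 10.89*d^2 - 4.18*d + 3.11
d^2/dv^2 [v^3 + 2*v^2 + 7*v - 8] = 6*v + 4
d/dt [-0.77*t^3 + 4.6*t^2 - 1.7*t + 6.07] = -2.31*t^2 + 9.2*t - 1.7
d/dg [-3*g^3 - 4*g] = -9*g^2 - 4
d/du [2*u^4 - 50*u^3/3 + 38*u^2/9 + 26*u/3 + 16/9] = 8*u^3 - 50*u^2 + 76*u/9 + 26/3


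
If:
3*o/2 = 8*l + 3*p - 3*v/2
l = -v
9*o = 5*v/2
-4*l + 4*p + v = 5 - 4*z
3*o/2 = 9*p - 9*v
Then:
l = 0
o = 0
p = 0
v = 0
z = 5/4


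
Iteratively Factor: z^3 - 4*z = (z - 2)*(z^2 + 2*z) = (z - 2)*(z + 2)*(z)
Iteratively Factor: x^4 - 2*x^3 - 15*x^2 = (x + 3)*(x^3 - 5*x^2) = x*(x + 3)*(x^2 - 5*x) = x*(x - 5)*(x + 3)*(x)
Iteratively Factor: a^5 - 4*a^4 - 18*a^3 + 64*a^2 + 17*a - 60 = (a - 1)*(a^4 - 3*a^3 - 21*a^2 + 43*a + 60) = (a - 1)*(a + 1)*(a^3 - 4*a^2 - 17*a + 60) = (a - 5)*(a - 1)*(a + 1)*(a^2 + a - 12) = (a - 5)*(a - 1)*(a + 1)*(a + 4)*(a - 3)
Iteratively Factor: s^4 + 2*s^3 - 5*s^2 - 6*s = (s + 3)*(s^3 - s^2 - 2*s) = (s - 2)*(s + 3)*(s^2 + s) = s*(s - 2)*(s + 3)*(s + 1)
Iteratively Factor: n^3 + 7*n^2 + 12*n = (n)*(n^2 + 7*n + 12) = n*(n + 3)*(n + 4)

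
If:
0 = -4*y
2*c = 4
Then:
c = 2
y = 0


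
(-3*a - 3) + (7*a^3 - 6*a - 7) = 7*a^3 - 9*a - 10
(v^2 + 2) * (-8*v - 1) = -8*v^3 - v^2 - 16*v - 2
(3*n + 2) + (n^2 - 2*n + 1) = n^2 + n + 3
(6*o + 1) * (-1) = -6*o - 1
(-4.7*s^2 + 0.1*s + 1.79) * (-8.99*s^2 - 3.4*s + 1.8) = 42.253*s^4 + 15.081*s^3 - 24.8921*s^2 - 5.906*s + 3.222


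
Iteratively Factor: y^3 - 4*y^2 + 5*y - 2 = (y - 2)*(y^2 - 2*y + 1) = (y - 2)*(y - 1)*(y - 1)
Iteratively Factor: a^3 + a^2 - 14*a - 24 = (a + 3)*(a^2 - 2*a - 8) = (a + 2)*(a + 3)*(a - 4)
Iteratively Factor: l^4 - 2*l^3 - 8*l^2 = (l)*(l^3 - 2*l^2 - 8*l) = l*(l - 4)*(l^2 + 2*l) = l*(l - 4)*(l + 2)*(l)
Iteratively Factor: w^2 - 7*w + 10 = (w - 5)*(w - 2)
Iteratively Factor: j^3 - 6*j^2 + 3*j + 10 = (j + 1)*(j^2 - 7*j + 10) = (j - 5)*(j + 1)*(j - 2)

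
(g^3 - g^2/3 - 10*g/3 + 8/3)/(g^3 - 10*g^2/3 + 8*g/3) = (g^2 + g - 2)/(g*(g - 2))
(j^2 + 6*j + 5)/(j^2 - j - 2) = (j + 5)/(j - 2)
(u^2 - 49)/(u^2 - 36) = (u^2 - 49)/(u^2 - 36)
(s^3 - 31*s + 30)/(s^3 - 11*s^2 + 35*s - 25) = (s + 6)/(s - 5)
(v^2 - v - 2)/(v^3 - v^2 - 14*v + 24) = (v + 1)/(v^2 + v - 12)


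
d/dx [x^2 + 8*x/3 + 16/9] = 2*x + 8/3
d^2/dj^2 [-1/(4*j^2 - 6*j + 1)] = 8*(4*j^2 - 6*j - (4*j - 3)^2 + 1)/(4*j^2 - 6*j + 1)^3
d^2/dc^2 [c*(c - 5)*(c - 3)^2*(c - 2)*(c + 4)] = 30*c^4 - 180*c^3 + 108*c^2 + 726*c - 804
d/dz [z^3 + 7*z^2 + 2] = z*(3*z + 14)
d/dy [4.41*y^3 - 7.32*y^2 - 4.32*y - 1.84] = 13.23*y^2 - 14.64*y - 4.32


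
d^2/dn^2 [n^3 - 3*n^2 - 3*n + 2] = 6*n - 6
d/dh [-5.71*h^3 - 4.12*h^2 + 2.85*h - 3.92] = -17.13*h^2 - 8.24*h + 2.85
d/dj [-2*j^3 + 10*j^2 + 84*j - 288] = -6*j^2 + 20*j + 84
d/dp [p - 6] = 1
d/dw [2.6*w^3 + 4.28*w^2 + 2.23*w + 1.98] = 7.8*w^2 + 8.56*w + 2.23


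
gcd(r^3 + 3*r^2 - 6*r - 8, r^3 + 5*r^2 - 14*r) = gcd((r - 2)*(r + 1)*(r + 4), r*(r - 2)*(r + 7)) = r - 2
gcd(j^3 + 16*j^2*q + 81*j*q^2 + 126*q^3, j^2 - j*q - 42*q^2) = j + 6*q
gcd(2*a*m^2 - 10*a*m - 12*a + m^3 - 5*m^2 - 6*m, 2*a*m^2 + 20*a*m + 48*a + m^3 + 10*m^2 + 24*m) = 2*a + m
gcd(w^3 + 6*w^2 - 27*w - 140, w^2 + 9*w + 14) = w + 7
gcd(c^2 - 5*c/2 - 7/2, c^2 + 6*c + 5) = c + 1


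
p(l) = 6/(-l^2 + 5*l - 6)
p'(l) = 6*(2*l - 5)/(-l^2 + 5*l - 6)^2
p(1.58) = -10.06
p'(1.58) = -31.04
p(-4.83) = -0.11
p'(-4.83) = -0.03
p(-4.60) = -0.12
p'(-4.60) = -0.03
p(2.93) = 92.17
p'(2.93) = 1217.55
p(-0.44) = -0.71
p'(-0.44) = -0.50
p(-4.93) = -0.11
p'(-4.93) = -0.03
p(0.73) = -2.08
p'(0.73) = -2.56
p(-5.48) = -0.09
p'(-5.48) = -0.02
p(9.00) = -0.14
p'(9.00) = 0.04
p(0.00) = -1.00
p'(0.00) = -0.83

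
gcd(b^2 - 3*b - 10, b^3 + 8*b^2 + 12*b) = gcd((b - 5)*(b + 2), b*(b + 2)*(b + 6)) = b + 2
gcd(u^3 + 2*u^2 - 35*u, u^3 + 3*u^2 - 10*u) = u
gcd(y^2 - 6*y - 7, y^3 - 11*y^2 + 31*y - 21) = y - 7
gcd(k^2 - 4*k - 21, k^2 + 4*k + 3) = k + 3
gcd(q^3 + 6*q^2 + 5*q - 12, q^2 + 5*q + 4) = q + 4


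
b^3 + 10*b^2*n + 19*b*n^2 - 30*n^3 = (b - n)*(b + 5*n)*(b + 6*n)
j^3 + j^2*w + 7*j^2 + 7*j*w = j*(j + 7)*(j + w)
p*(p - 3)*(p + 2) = p^3 - p^2 - 6*p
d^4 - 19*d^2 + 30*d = d*(d - 3)*(d - 2)*(d + 5)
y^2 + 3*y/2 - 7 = (y - 2)*(y + 7/2)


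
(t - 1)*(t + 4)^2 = t^3 + 7*t^2 + 8*t - 16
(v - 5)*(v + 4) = v^2 - v - 20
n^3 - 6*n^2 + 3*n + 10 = (n - 5)*(n - 2)*(n + 1)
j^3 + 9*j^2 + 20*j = j*(j + 4)*(j + 5)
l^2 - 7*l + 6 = (l - 6)*(l - 1)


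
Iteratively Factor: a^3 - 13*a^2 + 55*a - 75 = (a - 5)*(a^2 - 8*a + 15) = (a - 5)*(a - 3)*(a - 5)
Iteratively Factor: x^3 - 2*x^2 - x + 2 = (x - 2)*(x^2 - 1) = (x - 2)*(x - 1)*(x + 1)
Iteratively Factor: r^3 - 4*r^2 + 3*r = (r - 3)*(r^2 - r) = (r - 3)*(r - 1)*(r)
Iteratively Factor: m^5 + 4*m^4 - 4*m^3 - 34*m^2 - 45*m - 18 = (m - 3)*(m^4 + 7*m^3 + 17*m^2 + 17*m + 6) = (m - 3)*(m + 1)*(m^3 + 6*m^2 + 11*m + 6) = (m - 3)*(m + 1)*(m + 3)*(m^2 + 3*m + 2) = (m - 3)*(m + 1)*(m + 2)*(m + 3)*(m + 1)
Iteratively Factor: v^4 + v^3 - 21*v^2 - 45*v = (v)*(v^3 + v^2 - 21*v - 45) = v*(v + 3)*(v^2 - 2*v - 15) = v*(v + 3)^2*(v - 5)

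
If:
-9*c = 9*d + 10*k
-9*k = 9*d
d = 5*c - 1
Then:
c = -1/4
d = -9/4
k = 9/4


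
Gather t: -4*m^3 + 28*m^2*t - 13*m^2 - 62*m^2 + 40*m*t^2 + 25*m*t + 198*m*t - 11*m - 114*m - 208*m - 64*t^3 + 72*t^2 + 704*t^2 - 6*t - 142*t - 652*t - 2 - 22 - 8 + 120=-4*m^3 - 75*m^2 - 333*m - 64*t^3 + t^2*(40*m + 776) + t*(28*m^2 + 223*m - 800) + 88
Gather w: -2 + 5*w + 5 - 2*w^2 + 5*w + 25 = -2*w^2 + 10*w + 28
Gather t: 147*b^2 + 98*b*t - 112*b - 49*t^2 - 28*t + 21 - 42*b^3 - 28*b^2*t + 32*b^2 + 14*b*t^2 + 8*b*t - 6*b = -42*b^3 + 179*b^2 - 118*b + t^2*(14*b - 49) + t*(-28*b^2 + 106*b - 28) + 21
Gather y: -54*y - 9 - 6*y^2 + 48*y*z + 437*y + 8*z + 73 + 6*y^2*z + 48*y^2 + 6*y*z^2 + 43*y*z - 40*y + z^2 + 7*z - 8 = y^2*(6*z + 42) + y*(6*z^2 + 91*z + 343) + z^2 + 15*z + 56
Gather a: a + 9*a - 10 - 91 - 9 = 10*a - 110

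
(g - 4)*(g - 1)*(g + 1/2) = g^3 - 9*g^2/2 + 3*g/2 + 2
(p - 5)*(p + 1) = p^2 - 4*p - 5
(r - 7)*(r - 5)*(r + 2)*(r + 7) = r^4 - 3*r^3 - 59*r^2 + 147*r + 490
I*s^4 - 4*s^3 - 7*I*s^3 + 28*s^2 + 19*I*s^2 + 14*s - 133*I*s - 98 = (s - 7)*(s - 2*I)*(s + 7*I)*(I*s + 1)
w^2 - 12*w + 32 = (w - 8)*(w - 4)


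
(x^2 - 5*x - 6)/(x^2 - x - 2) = (x - 6)/(x - 2)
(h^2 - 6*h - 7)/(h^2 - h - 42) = (h + 1)/(h + 6)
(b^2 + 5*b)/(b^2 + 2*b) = (b + 5)/(b + 2)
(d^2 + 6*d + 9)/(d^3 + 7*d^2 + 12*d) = (d + 3)/(d*(d + 4))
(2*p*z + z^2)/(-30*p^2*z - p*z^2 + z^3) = (2*p + z)/(-30*p^2 - p*z + z^2)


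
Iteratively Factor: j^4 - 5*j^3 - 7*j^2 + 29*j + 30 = (j + 1)*(j^3 - 6*j^2 - j + 30) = (j - 3)*(j + 1)*(j^2 - 3*j - 10) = (j - 3)*(j + 1)*(j + 2)*(j - 5)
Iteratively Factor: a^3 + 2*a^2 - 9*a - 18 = (a - 3)*(a^2 + 5*a + 6) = (a - 3)*(a + 3)*(a + 2)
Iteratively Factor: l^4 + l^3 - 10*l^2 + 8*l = (l - 1)*(l^3 + 2*l^2 - 8*l) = (l - 1)*(l + 4)*(l^2 - 2*l) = (l - 2)*(l - 1)*(l + 4)*(l)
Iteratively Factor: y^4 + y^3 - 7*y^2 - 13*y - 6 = (y + 2)*(y^3 - y^2 - 5*y - 3) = (y + 1)*(y + 2)*(y^2 - 2*y - 3) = (y - 3)*(y + 1)*(y + 2)*(y + 1)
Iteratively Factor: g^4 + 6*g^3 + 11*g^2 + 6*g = (g + 3)*(g^3 + 3*g^2 + 2*g) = (g + 2)*(g + 3)*(g^2 + g) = (g + 1)*(g + 2)*(g + 3)*(g)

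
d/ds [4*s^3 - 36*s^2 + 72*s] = 12*s^2 - 72*s + 72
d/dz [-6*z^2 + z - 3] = 1 - 12*z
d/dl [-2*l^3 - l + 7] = -6*l^2 - 1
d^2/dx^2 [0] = 0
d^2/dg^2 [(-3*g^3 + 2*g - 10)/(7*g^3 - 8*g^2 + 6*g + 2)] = 16*(-21*g^6 + 84*g^5 - 378*g^4 + 546*g^3 - 432*g^2 + 240*g - 68)/(343*g^9 - 1176*g^8 + 2226*g^7 - 2234*g^6 + 1236*g^5 + 24*g^4 - 276*g^3 + 120*g^2 + 72*g + 8)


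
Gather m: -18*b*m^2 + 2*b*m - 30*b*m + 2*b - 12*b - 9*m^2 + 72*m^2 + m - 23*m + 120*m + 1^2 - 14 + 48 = -10*b + m^2*(63 - 18*b) + m*(98 - 28*b) + 35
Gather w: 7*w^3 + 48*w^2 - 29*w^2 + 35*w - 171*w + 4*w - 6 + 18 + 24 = 7*w^3 + 19*w^2 - 132*w + 36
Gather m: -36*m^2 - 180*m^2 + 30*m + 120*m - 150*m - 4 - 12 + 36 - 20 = -216*m^2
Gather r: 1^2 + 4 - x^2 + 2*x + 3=-x^2 + 2*x + 8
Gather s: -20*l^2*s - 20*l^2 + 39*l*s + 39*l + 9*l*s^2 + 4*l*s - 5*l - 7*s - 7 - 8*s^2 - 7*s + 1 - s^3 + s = -20*l^2 + 34*l - s^3 + s^2*(9*l - 8) + s*(-20*l^2 + 43*l - 13) - 6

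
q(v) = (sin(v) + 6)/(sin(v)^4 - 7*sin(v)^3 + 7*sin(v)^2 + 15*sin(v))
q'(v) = (sin(v) + 6)*(-4*sin(v)^3*cos(v) + 21*sin(v)^2*cos(v) - 14*sin(v)*cos(v) - 15*cos(v))/(sin(v)^4 - 7*sin(v)^3 + 7*sin(v)^2 + 15*sin(v))^2 + cos(v)/(sin(v)^4 - 7*sin(v)^3 + 7*sin(v)^2 + 15*sin(v)) = (-3*sin(v)^4 - 10*sin(v)^3 + 119*sin(v)^2 - 84*sin(v) - 90)*cos(v)/((sin(v) - 5)^2*(sin(v) - 3)^2*(sin(v) + 1)^2*sin(v)^2)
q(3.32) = -2.42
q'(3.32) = 12.17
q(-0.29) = -1.61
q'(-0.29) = -4.27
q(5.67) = -1.11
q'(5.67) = -0.02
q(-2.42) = -1.15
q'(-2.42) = -0.69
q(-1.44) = -24.73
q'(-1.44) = 372.37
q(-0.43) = -1.24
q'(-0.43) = -1.51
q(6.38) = 4.04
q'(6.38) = -42.40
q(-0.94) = -1.51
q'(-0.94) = 2.97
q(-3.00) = -2.99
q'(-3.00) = 19.57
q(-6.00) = 1.37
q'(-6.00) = -4.76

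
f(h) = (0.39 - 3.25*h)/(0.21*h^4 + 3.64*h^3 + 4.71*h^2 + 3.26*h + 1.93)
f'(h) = (0.39 - 3.25*h)*(-0.84*h^3 - 10.92*h^2 - 9.42*h - 3.26)/(0.21*h^4 + 3.64*h^3 + 4.71*h^2 + 3.26*h + 1.93)^2 - 3.25/(0.21*h^4 + 3.64*h^3 + 4.71*h^2 + 3.26*h + 1.93)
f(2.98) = -0.06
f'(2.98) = 0.03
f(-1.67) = -1.02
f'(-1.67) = -1.95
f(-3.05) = -0.21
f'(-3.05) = -0.16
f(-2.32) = -0.40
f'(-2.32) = -0.44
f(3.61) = -0.04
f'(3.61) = 0.02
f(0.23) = -0.12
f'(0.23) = -0.85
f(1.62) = -0.13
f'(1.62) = 0.10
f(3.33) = -0.05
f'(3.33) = 0.02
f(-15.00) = -0.08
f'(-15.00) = 0.07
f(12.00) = -0.00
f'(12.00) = 0.00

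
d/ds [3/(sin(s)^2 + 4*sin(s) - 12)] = -6*(sin(s) + 2)*cos(s)/(sin(s)^2 + 4*sin(s) - 12)^2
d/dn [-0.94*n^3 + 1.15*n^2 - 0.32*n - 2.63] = -2.82*n^2 + 2.3*n - 0.32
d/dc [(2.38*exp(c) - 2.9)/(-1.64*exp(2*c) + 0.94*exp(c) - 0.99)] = (3.9032*exp(2*c) - 9.512*exp(c) + 0.3698)*exp(c)/(2.6896*exp(4*c) - 3.0832*exp(3*c) + 4.1308*exp(2*c) - 1.8612*exp(c) + 0.9801)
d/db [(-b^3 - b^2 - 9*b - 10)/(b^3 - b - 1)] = (b^4 + 20*b^3 + 34*b^2 + 2*b - 1)/(b^6 - 2*b^4 - 2*b^3 + b^2 + 2*b + 1)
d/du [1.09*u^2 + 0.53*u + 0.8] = 2.18*u + 0.53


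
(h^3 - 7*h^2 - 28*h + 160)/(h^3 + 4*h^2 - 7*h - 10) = (h^2 - 12*h + 32)/(h^2 - h - 2)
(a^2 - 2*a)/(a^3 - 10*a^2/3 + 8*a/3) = 3/(3*a - 4)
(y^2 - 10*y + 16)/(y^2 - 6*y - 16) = (y - 2)/(y + 2)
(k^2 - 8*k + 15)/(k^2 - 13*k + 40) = (k - 3)/(k - 8)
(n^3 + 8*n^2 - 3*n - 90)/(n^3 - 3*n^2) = 1 + 11/n + 30/n^2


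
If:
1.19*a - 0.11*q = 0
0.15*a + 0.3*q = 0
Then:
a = 0.00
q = 0.00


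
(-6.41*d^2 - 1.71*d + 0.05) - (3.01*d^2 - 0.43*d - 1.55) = -9.42*d^2 - 1.28*d + 1.6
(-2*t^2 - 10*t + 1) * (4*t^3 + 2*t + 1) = -8*t^5 - 40*t^4 - 22*t^2 - 8*t + 1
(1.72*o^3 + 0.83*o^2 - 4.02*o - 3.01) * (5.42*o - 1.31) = 9.3224*o^4 + 2.2454*o^3 - 22.8757*o^2 - 11.048*o + 3.9431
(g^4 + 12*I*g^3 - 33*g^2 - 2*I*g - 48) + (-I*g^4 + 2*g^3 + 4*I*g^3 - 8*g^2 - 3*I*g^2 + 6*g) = g^4 - I*g^4 + 2*g^3 + 16*I*g^3 - 41*g^2 - 3*I*g^2 + 6*g - 2*I*g - 48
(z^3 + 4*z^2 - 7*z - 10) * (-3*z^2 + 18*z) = -3*z^5 + 6*z^4 + 93*z^3 - 96*z^2 - 180*z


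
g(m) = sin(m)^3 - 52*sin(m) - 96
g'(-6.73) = -46.39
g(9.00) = -117.36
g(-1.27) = -47.21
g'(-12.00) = -43.15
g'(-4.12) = 27.88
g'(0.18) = -51.07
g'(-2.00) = 20.61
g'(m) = 3*sin(m)^2*cos(m) - 52*cos(m)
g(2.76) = -115.31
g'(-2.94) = 50.83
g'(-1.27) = -14.60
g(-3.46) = -112.25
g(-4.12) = -138.57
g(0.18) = -105.30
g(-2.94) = -85.60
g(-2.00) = -49.47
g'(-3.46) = 49.11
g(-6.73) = -73.61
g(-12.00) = -123.75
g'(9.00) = 46.91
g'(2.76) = 47.87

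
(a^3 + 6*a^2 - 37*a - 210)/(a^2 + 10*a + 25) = (a^2 + a - 42)/(a + 5)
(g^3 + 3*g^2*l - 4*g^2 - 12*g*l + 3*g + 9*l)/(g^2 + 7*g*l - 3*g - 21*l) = (g^2 + 3*g*l - g - 3*l)/(g + 7*l)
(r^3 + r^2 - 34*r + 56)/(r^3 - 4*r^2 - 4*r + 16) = (r + 7)/(r + 2)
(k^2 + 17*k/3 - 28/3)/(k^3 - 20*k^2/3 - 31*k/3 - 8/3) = (-3*k^2 - 17*k + 28)/(-3*k^3 + 20*k^2 + 31*k + 8)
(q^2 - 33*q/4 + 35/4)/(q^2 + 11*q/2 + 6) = (4*q^2 - 33*q + 35)/(2*(2*q^2 + 11*q + 12))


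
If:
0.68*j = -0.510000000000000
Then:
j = -0.75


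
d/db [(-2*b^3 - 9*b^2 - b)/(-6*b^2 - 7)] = (12*b^4 + 36*b^2 + 126*b + 7)/(36*b^4 + 84*b^2 + 49)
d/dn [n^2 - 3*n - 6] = 2*n - 3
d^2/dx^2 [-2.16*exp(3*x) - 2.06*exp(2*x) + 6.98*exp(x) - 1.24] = (-19.44*exp(2*x) - 8.24*exp(x) + 6.98)*exp(x)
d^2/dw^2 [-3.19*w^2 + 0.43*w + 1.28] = -6.38000000000000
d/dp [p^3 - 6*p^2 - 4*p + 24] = 3*p^2 - 12*p - 4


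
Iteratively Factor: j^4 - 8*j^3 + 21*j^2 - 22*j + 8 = (j - 2)*(j^3 - 6*j^2 + 9*j - 4) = (j - 4)*(j - 2)*(j^2 - 2*j + 1) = (j - 4)*(j - 2)*(j - 1)*(j - 1)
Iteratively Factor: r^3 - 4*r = (r + 2)*(r^2 - 2*r) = r*(r + 2)*(r - 2)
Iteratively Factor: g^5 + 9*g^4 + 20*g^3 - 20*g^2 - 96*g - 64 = (g + 4)*(g^4 + 5*g^3 - 20*g - 16) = (g + 4)^2*(g^3 + g^2 - 4*g - 4) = (g - 2)*(g + 4)^2*(g^2 + 3*g + 2) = (g - 2)*(g + 2)*(g + 4)^2*(g + 1)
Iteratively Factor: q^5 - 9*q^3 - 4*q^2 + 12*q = (q + 2)*(q^4 - 2*q^3 - 5*q^2 + 6*q) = q*(q + 2)*(q^3 - 2*q^2 - 5*q + 6) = q*(q + 2)^2*(q^2 - 4*q + 3) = q*(q - 1)*(q + 2)^2*(q - 3)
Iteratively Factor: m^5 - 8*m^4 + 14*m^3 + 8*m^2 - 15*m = (m - 3)*(m^4 - 5*m^3 - m^2 + 5*m) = (m - 3)*(m + 1)*(m^3 - 6*m^2 + 5*m) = (m - 5)*(m - 3)*(m + 1)*(m^2 - m) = m*(m - 5)*(m - 3)*(m + 1)*(m - 1)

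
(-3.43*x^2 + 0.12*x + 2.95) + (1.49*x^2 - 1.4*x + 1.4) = -1.94*x^2 - 1.28*x + 4.35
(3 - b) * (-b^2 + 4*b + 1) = b^3 - 7*b^2 + 11*b + 3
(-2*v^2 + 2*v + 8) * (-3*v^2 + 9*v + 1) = 6*v^4 - 24*v^3 - 8*v^2 + 74*v + 8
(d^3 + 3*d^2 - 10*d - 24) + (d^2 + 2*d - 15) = d^3 + 4*d^2 - 8*d - 39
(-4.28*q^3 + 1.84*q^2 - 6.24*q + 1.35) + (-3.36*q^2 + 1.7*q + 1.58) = -4.28*q^3 - 1.52*q^2 - 4.54*q + 2.93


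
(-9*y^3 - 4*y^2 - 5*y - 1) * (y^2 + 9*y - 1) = -9*y^5 - 85*y^4 - 32*y^3 - 42*y^2 - 4*y + 1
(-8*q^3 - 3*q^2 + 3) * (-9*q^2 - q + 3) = 72*q^5 + 35*q^4 - 21*q^3 - 36*q^2 - 3*q + 9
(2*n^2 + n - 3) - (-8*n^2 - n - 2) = 10*n^2 + 2*n - 1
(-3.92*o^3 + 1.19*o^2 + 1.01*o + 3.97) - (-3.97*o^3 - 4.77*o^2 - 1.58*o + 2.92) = 0.0500000000000003*o^3 + 5.96*o^2 + 2.59*o + 1.05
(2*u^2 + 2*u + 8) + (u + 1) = 2*u^2 + 3*u + 9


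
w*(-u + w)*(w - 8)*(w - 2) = -u*w^3 + 10*u*w^2 - 16*u*w + w^4 - 10*w^3 + 16*w^2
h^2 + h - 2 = (h - 1)*(h + 2)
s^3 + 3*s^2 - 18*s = s*(s - 3)*(s + 6)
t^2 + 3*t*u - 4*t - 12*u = (t - 4)*(t + 3*u)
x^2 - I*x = x*(x - I)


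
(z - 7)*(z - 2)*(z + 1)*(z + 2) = z^4 - 6*z^3 - 11*z^2 + 24*z + 28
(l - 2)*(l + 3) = l^2 + l - 6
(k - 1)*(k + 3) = k^2 + 2*k - 3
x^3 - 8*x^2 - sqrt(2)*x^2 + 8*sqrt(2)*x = x*(x - 8)*(x - sqrt(2))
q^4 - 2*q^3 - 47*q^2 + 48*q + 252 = (q - 7)*(q - 3)*(q + 2)*(q + 6)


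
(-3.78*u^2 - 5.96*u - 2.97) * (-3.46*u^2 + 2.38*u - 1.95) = 13.0788*u^4 + 11.6252*u^3 + 3.4624*u^2 + 4.5534*u + 5.7915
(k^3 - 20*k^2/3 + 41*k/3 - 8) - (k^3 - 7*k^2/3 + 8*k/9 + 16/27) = -13*k^2/3 + 115*k/9 - 232/27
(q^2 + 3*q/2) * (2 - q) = -q^3 + q^2/2 + 3*q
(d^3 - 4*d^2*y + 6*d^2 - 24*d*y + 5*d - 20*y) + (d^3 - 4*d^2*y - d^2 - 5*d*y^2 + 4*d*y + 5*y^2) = 2*d^3 - 8*d^2*y + 5*d^2 - 5*d*y^2 - 20*d*y + 5*d + 5*y^2 - 20*y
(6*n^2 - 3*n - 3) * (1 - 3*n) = -18*n^3 + 15*n^2 + 6*n - 3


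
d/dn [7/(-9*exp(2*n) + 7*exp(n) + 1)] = (126*exp(n) - 49)*exp(n)/(-9*exp(2*n) + 7*exp(n) + 1)^2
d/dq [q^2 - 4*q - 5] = 2*q - 4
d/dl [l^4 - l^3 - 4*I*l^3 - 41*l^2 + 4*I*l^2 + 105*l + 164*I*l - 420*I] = 4*l^3 + l^2*(-3 - 12*I) + l*(-82 + 8*I) + 105 + 164*I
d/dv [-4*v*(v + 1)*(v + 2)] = -12*v^2 - 24*v - 8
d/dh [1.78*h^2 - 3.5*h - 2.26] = 3.56*h - 3.5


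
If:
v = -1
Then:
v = -1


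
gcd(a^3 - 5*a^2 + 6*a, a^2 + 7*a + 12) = 1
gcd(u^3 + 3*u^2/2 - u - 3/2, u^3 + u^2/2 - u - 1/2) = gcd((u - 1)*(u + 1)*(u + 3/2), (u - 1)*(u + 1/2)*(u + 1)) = u^2 - 1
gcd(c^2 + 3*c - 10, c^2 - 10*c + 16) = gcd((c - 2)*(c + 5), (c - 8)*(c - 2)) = c - 2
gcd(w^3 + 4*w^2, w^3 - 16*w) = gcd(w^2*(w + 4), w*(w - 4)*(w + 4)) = w^2 + 4*w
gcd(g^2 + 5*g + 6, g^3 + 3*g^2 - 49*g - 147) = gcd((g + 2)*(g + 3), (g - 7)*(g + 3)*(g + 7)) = g + 3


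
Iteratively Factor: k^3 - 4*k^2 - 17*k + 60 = (k - 5)*(k^2 + k - 12) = (k - 5)*(k - 3)*(k + 4)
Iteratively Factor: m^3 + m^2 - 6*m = (m - 2)*(m^2 + 3*m) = (m - 2)*(m + 3)*(m)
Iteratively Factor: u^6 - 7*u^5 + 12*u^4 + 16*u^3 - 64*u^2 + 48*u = (u + 2)*(u^5 - 9*u^4 + 30*u^3 - 44*u^2 + 24*u) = (u - 2)*(u + 2)*(u^4 - 7*u^3 + 16*u^2 - 12*u) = (u - 3)*(u - 2)*(u + 2)*(u^3 - 4*u^2 + 4*u) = (u - 3)*(u - 2)^2*(u + 2)*(u^2 - 2*u) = (u - 3)*(u - 2)^3*(u + 2)*(u)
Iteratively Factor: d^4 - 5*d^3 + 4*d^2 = (d - 4)*(d^3 - d^2) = d*(d - 4)*(d^2 - d) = d*(d - 4)*(d - 1)*(d)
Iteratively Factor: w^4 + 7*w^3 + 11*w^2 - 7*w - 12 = (w + 4)*(w^3 + 3*w^2 - w - 3) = (w + 1)*(w + 4)*(w^2 + 2*w - 3) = (w + 1)*(w + 3)*(w + 4)*(w - 1)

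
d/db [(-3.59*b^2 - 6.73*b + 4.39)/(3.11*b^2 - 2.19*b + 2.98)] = (28.7924*b^2 - 48.7022*b - 10.4413)/(9.6721*b^4 - 13.6218*b^3 + 23.3317*b^2 - 13.0524*b + 8.8804)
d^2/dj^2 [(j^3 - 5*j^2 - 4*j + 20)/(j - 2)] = 2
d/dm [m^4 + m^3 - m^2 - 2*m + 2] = 4*m^3 + 3*m^2 - 2*m - 2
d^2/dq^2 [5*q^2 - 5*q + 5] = 10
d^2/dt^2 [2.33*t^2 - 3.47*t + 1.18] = 4.66000000000000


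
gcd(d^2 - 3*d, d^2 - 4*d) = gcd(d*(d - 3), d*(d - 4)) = d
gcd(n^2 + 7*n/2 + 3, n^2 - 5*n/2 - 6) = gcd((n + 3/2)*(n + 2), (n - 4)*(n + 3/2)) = n + 3/2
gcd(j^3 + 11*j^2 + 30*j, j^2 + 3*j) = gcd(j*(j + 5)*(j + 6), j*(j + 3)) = j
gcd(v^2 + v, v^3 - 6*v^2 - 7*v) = v^2 + v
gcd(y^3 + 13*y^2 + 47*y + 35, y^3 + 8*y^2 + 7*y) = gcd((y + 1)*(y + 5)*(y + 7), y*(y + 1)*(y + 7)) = y^2 + 8*y + 7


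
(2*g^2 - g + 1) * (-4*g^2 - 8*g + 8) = -8*g^4 - 12*g^3 + 20*g^2 - 16*g + 8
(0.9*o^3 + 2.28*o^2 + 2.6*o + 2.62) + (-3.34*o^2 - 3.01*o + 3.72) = 0.9*o^3 - 1.06*o^2 - 0.41*o + 6.34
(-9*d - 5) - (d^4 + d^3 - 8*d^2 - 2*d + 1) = -d^4 - d^3 + 8*d^2 - 7*d - 6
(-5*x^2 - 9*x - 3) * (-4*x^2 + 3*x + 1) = 20*x^4 + 21*x^3 - 20*x^2 - 18*x - 3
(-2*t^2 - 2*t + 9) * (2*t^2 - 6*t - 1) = -4*t^4 + 8*t^3 + 32*t^2 - 52*t - 9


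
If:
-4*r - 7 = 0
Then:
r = -7/4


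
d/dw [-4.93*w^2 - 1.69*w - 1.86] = -9.86*w - 1.69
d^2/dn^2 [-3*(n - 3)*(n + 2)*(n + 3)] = -18*n - 12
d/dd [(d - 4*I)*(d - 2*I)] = 2*d - 6*I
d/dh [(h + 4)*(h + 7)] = 2*h + 11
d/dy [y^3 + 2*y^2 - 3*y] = 3*y^2 + 4*y - 3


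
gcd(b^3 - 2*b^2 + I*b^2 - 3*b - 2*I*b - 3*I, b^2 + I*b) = b + I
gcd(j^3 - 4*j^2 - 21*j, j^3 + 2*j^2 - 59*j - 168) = j + 3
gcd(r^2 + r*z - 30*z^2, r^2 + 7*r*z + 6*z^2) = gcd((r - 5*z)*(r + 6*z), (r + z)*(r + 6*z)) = r + 6*z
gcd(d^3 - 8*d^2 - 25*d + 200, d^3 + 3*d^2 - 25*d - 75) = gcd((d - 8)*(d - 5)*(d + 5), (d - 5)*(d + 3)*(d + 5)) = d^2 - 25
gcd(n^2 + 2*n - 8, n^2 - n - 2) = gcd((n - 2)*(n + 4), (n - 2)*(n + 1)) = n - 2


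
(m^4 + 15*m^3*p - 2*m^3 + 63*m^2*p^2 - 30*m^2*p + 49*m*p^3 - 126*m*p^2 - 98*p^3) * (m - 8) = m^5 + 15*m^4*p - 10*m^4 + 63*m^3*p^2 - 150*m^3*p + 16*m^3 + 49*m^2*p^3 - 630*m^2*p^2 + 240*m^2*p - 490*m*p^3 + 1008*m*p^2 + 784*p^3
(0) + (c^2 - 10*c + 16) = c^2 - 10*c + 16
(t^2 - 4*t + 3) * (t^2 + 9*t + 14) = t^4 + 5*t^3 - 19*t^2 - 29*t + 42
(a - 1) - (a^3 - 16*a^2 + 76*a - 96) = -a^3 + 16*a^2 - 75*a + 95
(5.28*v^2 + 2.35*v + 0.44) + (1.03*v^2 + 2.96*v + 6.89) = 6.31*v^2 + 5.31*v + 7.33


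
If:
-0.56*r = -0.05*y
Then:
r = 0.0892857142857143*y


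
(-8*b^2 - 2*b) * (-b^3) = 8*b^5 + 2*b^4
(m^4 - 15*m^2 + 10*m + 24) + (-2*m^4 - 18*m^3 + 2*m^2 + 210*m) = -m^4 - 18*m^3 - 13*m^2 + 220*m + 24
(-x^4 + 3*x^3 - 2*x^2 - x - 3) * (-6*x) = 6*x^5 - 18*x^4 + 12*x^3 + 6*x^2 + 18*x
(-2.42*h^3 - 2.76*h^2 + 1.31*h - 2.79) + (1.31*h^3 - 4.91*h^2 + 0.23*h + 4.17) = -1.11*h^3 - 7.67*h^2 + 1.54*h + 1.38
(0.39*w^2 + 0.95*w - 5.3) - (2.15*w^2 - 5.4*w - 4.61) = -1.76*w^2 + 6.35*w - 0.69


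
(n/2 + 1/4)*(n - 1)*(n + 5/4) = n^3/2 + 3*n^2/8 - 9*n/16 - 5/16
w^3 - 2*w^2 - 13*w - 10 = (w - 5)*(w + 1)*(w + 2)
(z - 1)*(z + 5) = z^2 + 4*z - 5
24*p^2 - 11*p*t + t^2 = (-8*p + t)*(-3*p + t)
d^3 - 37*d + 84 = (d - 4)*(d - 3)*(d + 7)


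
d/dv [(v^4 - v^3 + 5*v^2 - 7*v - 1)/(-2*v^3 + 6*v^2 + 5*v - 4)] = (-2*v^6 + 12*v^5 + 19*v^4 - 54*v^3 + 73*v^2 - 28*v + 33)/(4*v^6 - 24*v^5 + 16*v^4 + 76*v^3 - 23*v^2 - 40*v + 16)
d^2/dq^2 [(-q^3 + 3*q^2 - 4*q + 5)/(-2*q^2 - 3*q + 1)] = 2*(45*q^3 - 87*q^2 - 63*q - 46)/(8*q^6 + 36*q^5 + 42*q^4 - 9*q^3 - 21*q^2 + 9*q - 1)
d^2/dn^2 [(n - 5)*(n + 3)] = 2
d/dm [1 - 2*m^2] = -4*m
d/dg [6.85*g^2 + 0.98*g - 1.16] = 13.7*g + 0.98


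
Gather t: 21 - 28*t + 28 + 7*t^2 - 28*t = 7*t^2 - 56*t + 49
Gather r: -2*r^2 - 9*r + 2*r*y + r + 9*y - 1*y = -2*r^2 + r*(2*y - 8) + 8*y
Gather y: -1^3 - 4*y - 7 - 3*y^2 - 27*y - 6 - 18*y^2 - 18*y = -21*y^2 - 49*y - 14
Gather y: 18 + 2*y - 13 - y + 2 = y + 7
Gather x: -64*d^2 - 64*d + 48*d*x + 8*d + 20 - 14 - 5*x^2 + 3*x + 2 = -64*d^2 - 56*d - 5*x^2 + x*(48*d + 3) + 8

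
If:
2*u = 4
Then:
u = 2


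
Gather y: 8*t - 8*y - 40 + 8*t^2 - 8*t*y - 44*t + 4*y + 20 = 8*t^2 - 36*t + y*(-8*t - 4) - 20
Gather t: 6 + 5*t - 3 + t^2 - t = t^2 + 4*t + 3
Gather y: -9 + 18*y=18*y - 9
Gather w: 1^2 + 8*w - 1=8*w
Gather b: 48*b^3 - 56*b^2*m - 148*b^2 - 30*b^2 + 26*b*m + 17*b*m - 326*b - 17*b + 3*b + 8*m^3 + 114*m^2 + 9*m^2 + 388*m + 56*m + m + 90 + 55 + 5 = 48*b^3 + b^2*(-56*m - 178) + b*(43*m - 340) + 8*m^3 + 123*m^2 + 445*m + 150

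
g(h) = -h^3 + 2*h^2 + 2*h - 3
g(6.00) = -135.00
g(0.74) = -0.83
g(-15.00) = 3792.00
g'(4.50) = -40.75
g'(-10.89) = -397.34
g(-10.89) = 1503.87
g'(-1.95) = -17.21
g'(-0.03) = 1.88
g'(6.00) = -82.00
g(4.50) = -44.62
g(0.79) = -0.66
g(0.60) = -1.30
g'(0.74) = 3.32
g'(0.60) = 3.32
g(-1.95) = 8.12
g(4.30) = -36.93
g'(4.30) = -36.27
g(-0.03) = -3.06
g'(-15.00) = -733.00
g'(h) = -3*h^2 + 4*h + 2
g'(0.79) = 3.29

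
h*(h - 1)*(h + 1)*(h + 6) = h^4 + 6*h^3 - h^2 - 6*h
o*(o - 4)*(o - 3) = o^3 - 7*o^2 + 12*o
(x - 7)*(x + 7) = x^2 - 49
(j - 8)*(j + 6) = j^2 - 2*j - 48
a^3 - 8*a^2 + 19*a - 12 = (a - 4)*(a - 3)*(a - 1)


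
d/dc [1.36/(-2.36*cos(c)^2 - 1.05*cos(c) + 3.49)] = -(6.4192*cos(c) + 1.428)*sin(c)/(2.36*cos(c)^2 + 1.05*cos(c) - 3.49)^2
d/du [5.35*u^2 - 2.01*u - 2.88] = 10.7*u - 2.01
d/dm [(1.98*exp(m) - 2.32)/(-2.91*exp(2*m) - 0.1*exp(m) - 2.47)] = (5.7618*exp(2*m) - 13.5024*exp(m) - 5.1226)*exp(m)/(8.4681*exp(4*m) + 0.582*exp(3*m) + 14.3854*exp(2*m) + 0.494*exp(m) + 6.1009)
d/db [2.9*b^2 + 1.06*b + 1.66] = 5.8*b + 1.06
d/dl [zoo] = 0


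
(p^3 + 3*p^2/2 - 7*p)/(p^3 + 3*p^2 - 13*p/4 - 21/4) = 2*p*(p - 2)/(2*p^2 - p - 3)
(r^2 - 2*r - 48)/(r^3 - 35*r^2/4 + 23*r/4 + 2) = 4*(r + 6)/(4*r^2 - 3*r - 1)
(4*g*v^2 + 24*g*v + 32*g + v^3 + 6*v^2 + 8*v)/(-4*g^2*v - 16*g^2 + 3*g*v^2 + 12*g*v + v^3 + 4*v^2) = (v + 2)/(-g + v)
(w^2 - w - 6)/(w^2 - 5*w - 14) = (w - 3)/(w - 7)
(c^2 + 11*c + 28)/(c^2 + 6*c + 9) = (c^2 + 11*c + 28)/(c^2 + 6*c + 9)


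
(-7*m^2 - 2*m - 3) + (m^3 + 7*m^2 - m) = m^3 - 3*m - 3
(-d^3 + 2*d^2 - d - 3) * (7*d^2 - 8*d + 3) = -7*d^5 + 22*d^4 - 26*d^3 - 7*d^2 + 21*d - 9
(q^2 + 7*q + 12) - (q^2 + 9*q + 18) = -2*q - 6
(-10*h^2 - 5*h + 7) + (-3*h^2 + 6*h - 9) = -13*h^2 + h - 2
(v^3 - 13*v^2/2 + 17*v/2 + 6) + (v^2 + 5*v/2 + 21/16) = v^3 - 11*v^2/2 + 11*v + 117/16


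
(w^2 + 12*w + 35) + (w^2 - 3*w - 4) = 2*w^2 + 9*w + 31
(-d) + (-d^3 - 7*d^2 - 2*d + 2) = -d^3 - 7*d^2 - 3*d + 2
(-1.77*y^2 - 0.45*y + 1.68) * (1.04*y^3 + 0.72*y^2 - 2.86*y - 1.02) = -1.8408*y^5 - 1.7424*y^4 + 6.4854*y^3 + 4.302*y^2 - 4.3458*y - 1.7136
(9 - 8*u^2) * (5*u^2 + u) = -40*u^4 - 8*u^3 + 45*u^2 + 9*u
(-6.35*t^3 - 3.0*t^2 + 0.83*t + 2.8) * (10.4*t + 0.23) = -66.04*t^4 - 32.6605*t^3 + 7.942*t^2 + 29.3109*t + 0.644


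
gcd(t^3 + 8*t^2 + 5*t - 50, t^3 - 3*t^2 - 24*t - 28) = 1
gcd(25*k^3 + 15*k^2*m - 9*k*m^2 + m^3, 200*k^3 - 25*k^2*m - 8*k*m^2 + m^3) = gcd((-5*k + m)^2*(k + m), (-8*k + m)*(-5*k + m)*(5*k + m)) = 5*k - m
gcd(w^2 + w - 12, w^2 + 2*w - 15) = w - 3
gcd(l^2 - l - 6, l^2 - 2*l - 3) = l - 3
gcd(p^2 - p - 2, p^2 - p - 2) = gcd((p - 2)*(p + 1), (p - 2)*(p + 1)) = p^2 - p - 2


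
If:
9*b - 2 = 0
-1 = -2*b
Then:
No Solution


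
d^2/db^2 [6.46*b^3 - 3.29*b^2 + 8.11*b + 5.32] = 38.76*b - 6.58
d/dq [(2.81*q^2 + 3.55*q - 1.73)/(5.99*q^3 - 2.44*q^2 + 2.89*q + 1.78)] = (-16.8319*q^4 - 42.529*q^3 + 47.871*q^2 + 1.5612*q + 11.3187)/(35.8801*q^6 - 29.2312*q^5 + 40.5758*q^4 + 7.2212*q^3 - 0.334300000000001*q^2 + 10.2884*q + 3.1684)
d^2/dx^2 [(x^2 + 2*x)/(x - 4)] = 48/(x^3 - 12*x^2 + 48*x - 64)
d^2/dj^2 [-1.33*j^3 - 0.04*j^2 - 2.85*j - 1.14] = -7.98*j - 0.08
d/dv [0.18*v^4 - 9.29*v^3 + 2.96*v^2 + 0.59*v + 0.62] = 0.72*v^3 - 27.87*v^2 + 5.92*v + 0.59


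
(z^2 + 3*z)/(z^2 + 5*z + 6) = z/(z + 2)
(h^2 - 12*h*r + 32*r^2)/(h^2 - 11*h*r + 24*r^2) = (-h + 4*r)/(-h + 3*r)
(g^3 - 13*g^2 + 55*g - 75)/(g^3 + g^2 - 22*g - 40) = (g^2 - 8*g + 15)/(g^2 + 6*g + 8)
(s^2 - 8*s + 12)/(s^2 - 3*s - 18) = (s - 2)/(s + 3)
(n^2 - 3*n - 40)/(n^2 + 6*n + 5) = (n - 8)/(n + 1)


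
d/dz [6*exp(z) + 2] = 6*exp(z)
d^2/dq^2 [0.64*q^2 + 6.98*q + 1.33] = 1.28000000000000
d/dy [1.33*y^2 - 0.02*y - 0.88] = 2.66*y - 0.02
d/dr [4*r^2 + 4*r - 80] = 8*r + 4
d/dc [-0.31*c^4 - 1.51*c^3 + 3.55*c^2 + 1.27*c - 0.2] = -1.24*c^3 - 4.53*c^2 + 7.1*c + 1.27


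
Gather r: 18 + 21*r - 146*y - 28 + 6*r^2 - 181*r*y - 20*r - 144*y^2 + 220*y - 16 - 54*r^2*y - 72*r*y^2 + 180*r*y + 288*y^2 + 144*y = r^2*(6 - 54*y) + r*(-72*y^2 - y + 1) + 144*y^2 + 218*y - 26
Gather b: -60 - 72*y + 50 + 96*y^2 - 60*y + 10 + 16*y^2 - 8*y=112*y^2 - 140*y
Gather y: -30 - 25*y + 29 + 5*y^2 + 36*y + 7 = 5*y^2 + 11*y + 6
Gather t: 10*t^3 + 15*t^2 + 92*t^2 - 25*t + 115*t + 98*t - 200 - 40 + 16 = 10*t^3 + 107*t^2 + 188*t - 224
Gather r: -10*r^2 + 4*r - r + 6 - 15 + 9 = -10*r^2 + 3*r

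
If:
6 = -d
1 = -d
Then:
No Solution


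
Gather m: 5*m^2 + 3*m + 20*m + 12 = 5*m^2 + 23*m + 12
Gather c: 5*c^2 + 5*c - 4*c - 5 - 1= 5*c^2 + c - 6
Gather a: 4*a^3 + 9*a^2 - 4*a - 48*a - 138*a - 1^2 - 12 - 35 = 4*a^3 + 9*a^2 - 190*a - 48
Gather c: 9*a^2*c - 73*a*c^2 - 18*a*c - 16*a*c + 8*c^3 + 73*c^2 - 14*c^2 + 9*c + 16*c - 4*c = 8*c^3 + c^2*(59 - 73*a) + c*(9*a^2 - 34*a + 21)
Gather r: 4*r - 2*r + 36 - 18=2*r + 18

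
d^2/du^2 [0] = 0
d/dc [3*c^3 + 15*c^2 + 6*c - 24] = 9*c^2 + 30*c + 6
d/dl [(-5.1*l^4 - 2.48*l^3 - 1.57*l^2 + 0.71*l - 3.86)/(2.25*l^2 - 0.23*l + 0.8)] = (-22.95*l^5 - 2.061*l^4 - 15.1792*l^3 - 7.1884*l^2 + 14.858*l - 0.3198)/(5.0625*l^4 - 1.035*l^3 + 3.6529*l^2 - 0.368*l + 0.64)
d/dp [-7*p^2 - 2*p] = -14*p - 2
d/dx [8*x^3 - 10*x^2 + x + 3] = 24*x^2 - 20*x + 1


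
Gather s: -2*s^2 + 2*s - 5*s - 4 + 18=-2*s^2 - 3*s + 14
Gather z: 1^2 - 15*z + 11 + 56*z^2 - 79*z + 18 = 56*z^2 - 94*z + 30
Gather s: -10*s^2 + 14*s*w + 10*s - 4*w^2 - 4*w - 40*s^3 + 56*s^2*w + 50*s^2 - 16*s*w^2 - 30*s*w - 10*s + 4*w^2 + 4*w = -40*s^3 + s^2*(56*w + 40) + s*(-16*w^2 - 16*w)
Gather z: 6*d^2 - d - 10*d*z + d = 6*d^2 - 10*d*z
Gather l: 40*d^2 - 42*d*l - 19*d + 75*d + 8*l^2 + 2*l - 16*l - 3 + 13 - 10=40*d^2 + 56*d + 8*l^2 + l*(-42*d - 14)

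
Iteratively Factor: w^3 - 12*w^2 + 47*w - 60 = (w - 5)*(w^2 - 7*w + 12) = (w - 5)*(w - 3)*(w - 4)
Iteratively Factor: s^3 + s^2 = (s)*(s^2 + s) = s*(s + 1)*(s)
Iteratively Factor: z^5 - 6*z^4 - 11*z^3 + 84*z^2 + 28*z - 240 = (z - 4)*(z^4 - 2*z^3 - 19*z^2 + 8*z + 60) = (z - 4)*(z + 2)*(z^3 - 4*z^2 - 11*z + 30) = (z - 4)*(z - 2)*(z + 2)*(z^2 - 2*z - 15) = (z - 4)*(z - 2)*(z + 2)*(z + 3)*(z - 5)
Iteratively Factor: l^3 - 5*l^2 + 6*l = (l)*(l^2 - 5*l + 6) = l*(l - 2)*(l - 3)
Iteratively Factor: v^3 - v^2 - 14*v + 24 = (v - 2)*(v^2 + v - 12) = (v - 3)*(v - 2)*(v + 4)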